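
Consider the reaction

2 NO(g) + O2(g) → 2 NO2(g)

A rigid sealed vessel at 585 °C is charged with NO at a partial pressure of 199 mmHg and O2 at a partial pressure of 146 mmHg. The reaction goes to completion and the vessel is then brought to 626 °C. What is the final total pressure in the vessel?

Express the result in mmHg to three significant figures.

Because the vessel is rigid and T is held at 585 °C, work the stoichiometry in partial pressures (P_i = n_iRT/V).
P(O2) required for 199 mmHg of NO = (1/2) × 199 = 99.50 mmHg; available 146 mmHg, so NO is limiting.
P(O2) remaining = 146 − (1/2) × 199 = 46.50 mmHg
P(gaseous products) = (2)/2 × 199 = 199.0 mmHg
P_total at 585 °C = 46.50 + 199.0 = 245.5 mmHg
Scaling to 626 °C: P = 245.5 × 899.15/858.15 = 257.2 mmHg

257 mmHg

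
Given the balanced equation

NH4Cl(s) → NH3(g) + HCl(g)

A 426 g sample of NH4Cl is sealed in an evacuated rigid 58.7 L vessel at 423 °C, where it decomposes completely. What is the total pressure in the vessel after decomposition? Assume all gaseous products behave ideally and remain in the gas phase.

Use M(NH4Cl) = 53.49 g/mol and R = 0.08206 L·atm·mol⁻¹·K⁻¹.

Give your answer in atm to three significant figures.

15.5 atm

n(NH4Cl) = 426 / 53.49 = 7.964 mol
n(gas produced) = (2/1) × 7.964 = 15.93 mol
P = nRT/V = 15.93 × 0.08206 × 696.15 / 58.7 = 15.50 atm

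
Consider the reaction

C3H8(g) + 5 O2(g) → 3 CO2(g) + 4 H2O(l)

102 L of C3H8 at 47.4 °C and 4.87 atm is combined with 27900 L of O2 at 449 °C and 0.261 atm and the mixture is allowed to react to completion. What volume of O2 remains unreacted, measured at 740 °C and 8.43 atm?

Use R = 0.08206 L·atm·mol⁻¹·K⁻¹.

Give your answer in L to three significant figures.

n(C3H8) = PV/RT = (4.87 × 102) / (0.08206 × 320.55) = 18.88 mol
n(O2) = PV/RT = (0.261 × 27900) / (0.08206 × 722.15) = 122.9 mol
For 18.88 mol C3H8, stoichiometry requires (5/1) × 18.88 = 94.40 mol O2; 122.9 mol is available, so C3H8 is limiting.
n(O2) consumed = (5/1) × 18.88 = 94.40 mol; remaining = 122.9 − 94.40 = 28.50 mol
V(O2) = nRT/P = 28.50 × 0.08206 × 1013.15 / 8.43 = 281.1 L

281 L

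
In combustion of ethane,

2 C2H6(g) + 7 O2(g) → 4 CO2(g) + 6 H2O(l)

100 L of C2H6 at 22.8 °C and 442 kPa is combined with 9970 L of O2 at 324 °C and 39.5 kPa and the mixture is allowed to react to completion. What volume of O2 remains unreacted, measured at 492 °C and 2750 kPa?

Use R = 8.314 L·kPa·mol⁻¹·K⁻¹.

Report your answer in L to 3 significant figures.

n(C2H6) = PV/RT = (442 × 100) / (8.314 × 295.95) = 17.96 mol
n(O2) = PV/RT = (39.5 × 9970) / (8.314 × 597.15) = 79.32 mol
For 17.96 mol C2H6, stoichiometry requires (7/2) × 17.96 = 62.86 mol O2; 79.32 mol is available, so C2H6 is limiting.
n(O2) consumed = (7/2) × 17.96 = 62.86 mol; remaining = 79.32 − 62.86 = 16.46 mol
V(O2) = nRT/P = 16.46 × 8.314 × 765.15 / 2750 = 38.08 L

38.1 L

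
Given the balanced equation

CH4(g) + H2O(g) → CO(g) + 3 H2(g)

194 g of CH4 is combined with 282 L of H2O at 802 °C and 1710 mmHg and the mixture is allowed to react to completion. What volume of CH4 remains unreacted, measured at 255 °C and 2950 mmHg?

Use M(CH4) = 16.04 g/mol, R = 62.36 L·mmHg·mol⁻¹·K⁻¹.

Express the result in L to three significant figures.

n(CH4) = 194 / 16.04 = 12.09 mol
n(H2O) = PV/RT = (1710 × 282) / (62.36 × 1075.15) = 7.192 mol
For 12.09 mol CH4, stoichiometry requires (1/1) × 12.09 = 12.09 mol H2O; 7.192 mol is available, so H2O is limiting.
n(CH4) consumed = (1/1) × 7.192 = 7.192 mol; remaining = 12.09 − 7.192 = 4.898 mol
V(CH4) = nRT/P = 4.898 × 62.36 × 528.15 / 2950 = 54.68 L

54.7 L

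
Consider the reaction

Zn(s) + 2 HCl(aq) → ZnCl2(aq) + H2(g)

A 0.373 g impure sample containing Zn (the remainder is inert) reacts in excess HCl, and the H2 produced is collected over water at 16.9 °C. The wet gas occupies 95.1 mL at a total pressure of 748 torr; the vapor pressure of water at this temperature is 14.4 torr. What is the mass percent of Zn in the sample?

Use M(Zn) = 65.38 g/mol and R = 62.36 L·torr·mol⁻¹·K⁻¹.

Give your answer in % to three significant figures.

67.6 %

P(H2) = 748 − 14.4 = 733.6 torr
n(H2) = PV/RT = (733.6 × 0.09510) / (62.36 × 290.05) = 0.003857 mol
n(Zn) = (1/1) × 0.003857 = 0.003857 mol
m(Zn) = 0.003857 × 65.38 = 0.2522 g
%Zn = 0.2522 / 0.373 × 100 = 67.61%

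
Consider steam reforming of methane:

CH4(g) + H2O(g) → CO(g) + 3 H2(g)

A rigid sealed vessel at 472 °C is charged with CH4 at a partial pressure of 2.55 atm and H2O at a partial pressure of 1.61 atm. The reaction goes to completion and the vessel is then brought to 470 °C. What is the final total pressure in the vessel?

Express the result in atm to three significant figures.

With V and T fixed, P_i ∝ n_i, so the mole ratios apply directly to partial pressures at 472 °C.
P(H2O) required for 2.55 atm of CH4 = (1/1) × 2.55 = 2.550 atm; available 1.61 atm, so H2O is limiting.
P(CH4) remaining = 2.55 − (1/1) × 1.61 = 0.9400 atm
P(gaseous products) = (1+3)/1 × 1.61 = 6.440 atm
P_total at 472 °C = 0.9400 + 6.440 = 7.380 atm
Scaling to 470 °C: P = 7.380 × 743.15/745.15 = 7.360 atm

7.36 atm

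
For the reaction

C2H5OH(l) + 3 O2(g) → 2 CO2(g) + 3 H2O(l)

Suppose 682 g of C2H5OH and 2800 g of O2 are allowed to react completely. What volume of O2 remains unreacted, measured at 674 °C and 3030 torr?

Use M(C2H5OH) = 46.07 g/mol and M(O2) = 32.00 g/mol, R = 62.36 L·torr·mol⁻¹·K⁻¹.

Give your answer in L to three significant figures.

840 L

n(C2H5OH) = 682 / 46.07 = 14.80 mol
n(O2) = 2800 / 32.00 = 87.50 mol
For 14.80 mol C2H5OH, stoichiometry requires (3/1) × 14.80 = 44.40 mol O2; 87.50 mol is available, so C2H5OH is limiting.
n(O2) consumed = (3/1) × 14.80 = 44.40 mol; remaining = 87.50 − 44.40 = 43.10 mol
V(O2) = nRT/P = 43.10 × 62.36 × 947.15 / 3030 = 840.2 L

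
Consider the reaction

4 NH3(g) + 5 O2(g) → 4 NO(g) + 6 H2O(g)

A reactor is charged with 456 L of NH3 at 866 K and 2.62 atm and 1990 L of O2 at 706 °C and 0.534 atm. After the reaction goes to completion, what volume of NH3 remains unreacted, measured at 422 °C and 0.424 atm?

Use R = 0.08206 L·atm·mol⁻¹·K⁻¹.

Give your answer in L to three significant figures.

n(NH3) = PV/RT = (2.62 × 456) / (0.08206 × 866) = 16.81 mol
n(O2) = PV/RT = (0.534 × 1990) / (0.08206 × 979.15) = 13.23 mol
For 16.81 mol NH3, stoichiometry requires (5/4) × 16.81 = 21.01 mol O2; 13.23 mol is available, so O2 is limiting.
n(NH3) consumed = (4/5) × 13.23 = 10.58 mol; remaining = 16.81 − 10.58 = 6.230 mol
V(NH3) = nRT/P = 6.230 × 0.08206 × 695.15 / 0.424 = 838.2 L

838 L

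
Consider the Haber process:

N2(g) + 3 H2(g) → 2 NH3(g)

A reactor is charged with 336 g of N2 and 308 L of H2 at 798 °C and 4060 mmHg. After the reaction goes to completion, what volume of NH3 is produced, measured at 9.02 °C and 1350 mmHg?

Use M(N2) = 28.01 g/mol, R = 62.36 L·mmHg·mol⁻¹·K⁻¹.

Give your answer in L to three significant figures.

n(N2) = 336 / 28.01 = 12.00 mol
n(H2) = PV/RT = (4060 × 308) / (62.36 × 1071.15) = 18.72 mol
For 12.00 mol N2, stoichiometry requires (3/1) × 12.00 = 36.00 mol H2; 18.72 mol is available, so H2 is limiting.
n(NH3) = (2/3) × 18.72 = 12.48 mol
V(NH3) = nRT/P = 12.48 × 62.36 × 282.17 / 1350 = 162.7 L

163 L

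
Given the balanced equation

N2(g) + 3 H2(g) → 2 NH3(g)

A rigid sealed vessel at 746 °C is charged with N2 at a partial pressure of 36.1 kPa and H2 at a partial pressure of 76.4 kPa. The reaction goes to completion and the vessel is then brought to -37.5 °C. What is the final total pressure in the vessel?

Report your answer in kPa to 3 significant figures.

14.2 kPa

Because the vessel is rigid and T is held at 746 °C, work the stoichiometry in partial pressures (P_i = n_iRT/V).
P(H2) required for 36.1 kPa of N2 = (3/1) × 36.1 = 108.3 kPa; available 76.4 kPa, so H2 is limiting.
P(N2) remaining = 36.1 − (1/3) × 76.4 = 10.63 kPa
P(gaseous products) = (2)/3 × 76.4 = 50.93 kPa
P_total at 746 °C = 10.63 + 50.93 = 61.56 kPa
Scaling to -37.5 °C: P = 61.56 × 235.65/1019.15 = 14.23 kPa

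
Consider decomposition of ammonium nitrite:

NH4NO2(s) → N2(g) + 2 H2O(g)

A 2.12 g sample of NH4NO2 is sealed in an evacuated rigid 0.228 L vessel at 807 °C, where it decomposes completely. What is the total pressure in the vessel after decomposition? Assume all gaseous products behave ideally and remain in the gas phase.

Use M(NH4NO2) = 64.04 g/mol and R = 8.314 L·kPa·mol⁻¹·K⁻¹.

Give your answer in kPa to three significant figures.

n(NH4NO2) = 2.12 / 64.04 = 0.03310 mol
n(gas produced) = (3/1) × 0.03310 = 0.09930 mol
P = nRT/V = 0.09930 × 8.314 × 1080.15 / 0.228 = 3911 kPa

3910 kPa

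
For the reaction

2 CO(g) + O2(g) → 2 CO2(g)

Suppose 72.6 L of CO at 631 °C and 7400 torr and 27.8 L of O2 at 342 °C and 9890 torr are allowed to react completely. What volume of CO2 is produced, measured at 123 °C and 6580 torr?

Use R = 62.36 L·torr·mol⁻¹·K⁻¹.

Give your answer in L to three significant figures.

n(CO) = PV/RT = (7400 × 72.6) / (62.36 × 904.15) = 9.528 mol
n(O2) = PV/RT = (9890 × 27.8) / (62.36 × 615.15) = 7.167 mol
For 9.528 mol CO, stoichiometry requires (1/2) × 9.528 = 4.764 mol O2; 7.167 mol is available, so CO is limiting.
n(CO2) = (2/2) × 9.528 = 9.528 mol
V(CO2) = nRT/P = 9.528 × 62.36 × 396.15 / 6580 = 35.77 L

35.8 L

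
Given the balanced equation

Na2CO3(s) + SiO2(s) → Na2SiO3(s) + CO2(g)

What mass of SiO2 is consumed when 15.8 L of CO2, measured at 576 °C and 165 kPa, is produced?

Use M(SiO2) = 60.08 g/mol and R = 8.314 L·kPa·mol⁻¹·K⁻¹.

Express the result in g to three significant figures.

n(CO2) = PV/RT = (165 × 15.8) / (8.314 × 849.15) = 0.3693 mol
n(SiO2) = (1/1) × 0.3693 = 0.3693 mol
m(SiO2) = 0.3693 × 60.08 = 22.19 g

22.2 g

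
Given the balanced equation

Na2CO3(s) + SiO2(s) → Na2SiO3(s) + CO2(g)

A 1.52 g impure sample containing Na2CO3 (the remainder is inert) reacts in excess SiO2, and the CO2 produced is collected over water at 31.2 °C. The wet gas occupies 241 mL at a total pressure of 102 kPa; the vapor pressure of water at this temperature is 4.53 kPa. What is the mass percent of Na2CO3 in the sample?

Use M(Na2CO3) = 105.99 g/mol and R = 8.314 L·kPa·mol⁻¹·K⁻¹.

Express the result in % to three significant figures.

64.7 %

P(CO2) = 102 − 4.53 = 97.47 kPa
n(CO2) = PV/RT = (97.47 × 0.2410) / (8.314 × 304.35) = 0.009283 mol
n(Na2CO3) = (1/1) × 0.009283 = 0.009283 mol
m(Na2CO3) = 0.009283 × 105.99 = 0.9839 g
%Na2CO3 = 0.9839 / 1.52 × 100 = 64.73%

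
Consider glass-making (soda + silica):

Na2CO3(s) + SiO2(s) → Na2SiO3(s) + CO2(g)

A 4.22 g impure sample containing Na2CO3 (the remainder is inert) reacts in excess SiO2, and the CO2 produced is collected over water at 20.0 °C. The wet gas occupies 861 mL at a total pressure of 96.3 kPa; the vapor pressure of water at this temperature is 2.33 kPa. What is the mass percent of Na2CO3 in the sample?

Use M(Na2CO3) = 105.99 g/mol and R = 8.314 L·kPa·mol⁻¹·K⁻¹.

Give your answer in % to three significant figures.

P(CO2) = 96.3 − 2.33 = 93.97 kPa
n(CO2) = PV/RT = (93.97 × 0.8610) / (8.314 × 293.15) = 0.03320 mol
n(Na2CO3) = (1/1) × 0.03320 = 0.03320 mol
m(Na2CO3) = 0.03320 × 105.99 = 3.519 g
%Na2CO3 = 3.519 / 4.22 × 100 = 83.39%

83.4 %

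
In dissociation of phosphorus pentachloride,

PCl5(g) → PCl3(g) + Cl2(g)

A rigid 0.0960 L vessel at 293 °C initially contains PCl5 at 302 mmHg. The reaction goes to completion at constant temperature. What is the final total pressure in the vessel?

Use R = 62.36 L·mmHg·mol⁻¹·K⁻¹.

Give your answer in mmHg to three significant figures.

604 mmHg

At constant T and V, P ∝ n(gas): 1 mol gas → 2 mol gas.
P_final = (2/1) × 302 = 604.0 mmHg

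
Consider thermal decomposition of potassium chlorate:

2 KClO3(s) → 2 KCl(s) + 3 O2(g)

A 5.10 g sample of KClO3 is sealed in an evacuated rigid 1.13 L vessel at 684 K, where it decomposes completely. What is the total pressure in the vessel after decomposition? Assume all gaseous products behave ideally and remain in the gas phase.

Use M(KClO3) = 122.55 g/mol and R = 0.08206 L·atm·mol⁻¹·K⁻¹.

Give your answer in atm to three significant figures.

3.10 atm

n(KClO3) = 5.10 / 122.55 = 0.04162 mol
n(gas produced) = (3/2) × 0.04162 = 0.06243 mol
P = nRT/V = 0.06243 × 0.08206 × 684 / 1.13 = 3.101 atm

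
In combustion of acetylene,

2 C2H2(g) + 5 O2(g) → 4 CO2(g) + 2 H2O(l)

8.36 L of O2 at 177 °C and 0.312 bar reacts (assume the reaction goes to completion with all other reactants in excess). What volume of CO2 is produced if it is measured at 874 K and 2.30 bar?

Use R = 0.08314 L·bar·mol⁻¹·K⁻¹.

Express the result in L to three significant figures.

n(O2) = PV/RT = (0.312 × 8.36) / (0.08314 × 450.15) = 0.06969 mol
n(CO2) = (4/5) × 0.06969 = 0.05575 mol
V = nRT/P = 0.05575 × 0.08314 × 874 / 2.30 = 1.761 L

1.76 L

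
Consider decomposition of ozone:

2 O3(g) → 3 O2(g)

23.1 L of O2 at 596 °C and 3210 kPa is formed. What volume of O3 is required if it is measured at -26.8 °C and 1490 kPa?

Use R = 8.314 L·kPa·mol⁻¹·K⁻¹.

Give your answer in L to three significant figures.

9.40 L

n(O2) = PV/RT = (3210 × 23.1) / (8.314 × 869.15) = 10.26 mol
n(O3) = (2/3) × 10.26 = 6.840 mol
V = nRT/P = 6.840 × 8.314 × 246.35 / 1490 = 9.402 L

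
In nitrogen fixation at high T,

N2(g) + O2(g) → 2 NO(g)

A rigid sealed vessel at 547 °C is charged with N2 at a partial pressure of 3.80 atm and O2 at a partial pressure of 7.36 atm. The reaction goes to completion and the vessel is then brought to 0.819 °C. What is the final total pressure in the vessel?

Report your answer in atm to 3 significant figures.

At constant V, partial pressures at 547 °C are proportional to moles, so apply stoichiometry directly to pressures.
P(O2) required for 3.80 atm of N2 = (1/1) × 3.80 = 3.800 atm; available 7.36 atm, so N2 is limiting.
P(O2) remaining = 7.36 − (1/1) × 3.80 = 3.560 atm
P(gaseous products) = (2)/1 × 3.80 = 7.600 atm
P_total at 547 °C = 3.560 + 7.600 = 11.16 atm
Scaling to 0.819 °C: P = 11.16 × 273.969/820.15 = 3.728 atm

3.73 atm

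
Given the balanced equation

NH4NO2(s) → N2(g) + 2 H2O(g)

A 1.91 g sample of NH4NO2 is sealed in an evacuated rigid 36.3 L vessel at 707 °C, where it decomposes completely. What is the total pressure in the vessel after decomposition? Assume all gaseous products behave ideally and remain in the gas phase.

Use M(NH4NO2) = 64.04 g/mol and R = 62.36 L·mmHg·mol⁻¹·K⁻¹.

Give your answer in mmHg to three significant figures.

n(NH4NO2) = 1.91 / 64.04 = 0.02983 mol
n(gas produced) = (3/1) × 0.02983 = 0.08949 mol
P = nRT/V = 0.08949 × 62.36 × 980.15 / 36.3 = 150.7 mmHg

151 mmHg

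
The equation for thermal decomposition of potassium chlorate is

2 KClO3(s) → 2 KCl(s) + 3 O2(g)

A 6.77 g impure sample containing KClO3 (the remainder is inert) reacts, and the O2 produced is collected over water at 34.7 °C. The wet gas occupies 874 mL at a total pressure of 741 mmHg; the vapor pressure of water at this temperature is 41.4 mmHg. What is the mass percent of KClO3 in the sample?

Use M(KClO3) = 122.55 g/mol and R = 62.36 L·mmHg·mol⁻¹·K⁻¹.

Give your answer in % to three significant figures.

P(O2) = 741 − 41.4 = 699.6 mmHg
n(O2) = PV/RT = (699.6 × 0.8740) / (62.36 × 307.85) = 0.03185 mol
n(KClO3) = (2/3) × 0.03185 = 0.02123 mol
m(KClO3) = 0.02123 × 122.55 = 2.602 g
%KClO3 = 2.602 / 6.77 × 100 = 38.43%

38.4 %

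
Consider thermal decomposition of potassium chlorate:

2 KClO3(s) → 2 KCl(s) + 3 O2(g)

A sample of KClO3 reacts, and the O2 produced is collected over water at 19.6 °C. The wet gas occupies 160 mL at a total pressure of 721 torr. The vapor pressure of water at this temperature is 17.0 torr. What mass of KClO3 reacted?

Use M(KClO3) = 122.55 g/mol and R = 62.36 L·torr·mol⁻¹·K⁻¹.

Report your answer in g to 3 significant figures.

P(O2) = 721 − 17.0 = 704.0 torr
n(O2) = PV/RT = (704.0 × 0.1600) / (62.36 × 292.75) = 0.006170 mol
n(KClO3) = (2/3) × 0.006170 = 0.004113 mol
m(KClO3) = 0.004113 × 122.55 = 0.5040 g

0.504 g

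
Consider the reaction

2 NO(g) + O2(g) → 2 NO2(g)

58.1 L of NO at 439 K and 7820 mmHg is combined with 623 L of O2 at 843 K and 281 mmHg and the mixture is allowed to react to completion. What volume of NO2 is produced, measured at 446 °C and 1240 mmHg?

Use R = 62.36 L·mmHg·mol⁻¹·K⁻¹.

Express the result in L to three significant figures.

n(NO) = PV/RT = (7820 × 58.1) / (62.36 × 439) = 16.60 mol
n(O2) = PV/RT = (281 × 623) / (62.36 × 843) = 3.330 mol
For 16.60 mol NO, stoichiometry requires (1/2) × 16.60 = 8.300 mol O2; 3.330 mol is available, so O2 is limiting.
n(NO2) = (2/1) × 3.330 = 6.660 mol
V(NO2) = nRT/P = 6.660 × 62.36 × 719.15 / 1240 = 240.9 L

241 L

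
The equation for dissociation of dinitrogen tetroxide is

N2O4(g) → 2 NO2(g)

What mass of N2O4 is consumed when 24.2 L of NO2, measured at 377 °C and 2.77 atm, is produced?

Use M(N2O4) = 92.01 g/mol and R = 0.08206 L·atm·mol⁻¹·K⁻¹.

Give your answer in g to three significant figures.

n(NO2) = PV/RT = (2.77 × 24.2) / (0.08206 × 650.15) = 1.256 mol
n(N2O4) = (1/2) × 1.256 = 0.6280 mol
m(N2O4) = 0.6280 × 92.01 = 57.78 g

57.8 g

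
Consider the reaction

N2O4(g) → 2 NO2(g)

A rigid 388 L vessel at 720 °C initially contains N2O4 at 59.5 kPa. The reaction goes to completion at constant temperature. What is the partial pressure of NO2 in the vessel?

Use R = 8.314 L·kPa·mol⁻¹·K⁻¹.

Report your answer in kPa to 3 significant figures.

119 kPa

n(N2O4)₀ = PV/RT = (59.5 × 388) / (8.314 × 993.15) = 2.796 mol
n(NO2) = (2/1) × 2.796 = 5.592 mol
P(NO2) = nRT/V = 5.592 × 8.314 × 993.15 / 388 = 119.0 kPa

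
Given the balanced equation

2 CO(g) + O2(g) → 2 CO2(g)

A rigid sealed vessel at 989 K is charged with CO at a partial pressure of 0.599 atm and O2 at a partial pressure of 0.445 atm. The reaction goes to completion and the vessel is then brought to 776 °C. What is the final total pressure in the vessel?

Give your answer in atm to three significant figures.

At constant V, partial pressures at 989 K are proportional to moles, so apply stoichiometry directly to pressures.
P(O2) required for 0.599 atm of CO = (1/2) × 0.599 = 0.2995 atm; available 0.445 atm, so CO is limiting.
P(O2) remaining = 0.445 − (1/2) × 0.599 = 0.1455 atm
P(gaseous products) = (2)/2 × 0.599 = 0.5990 atm
P_total at 989 K = 0.1455 + 0.5990 = 0.7445 atm
Scaling to 776 °C: P = 0.7445 × 1049.15/989 = 0.7898 atm

0.790 atm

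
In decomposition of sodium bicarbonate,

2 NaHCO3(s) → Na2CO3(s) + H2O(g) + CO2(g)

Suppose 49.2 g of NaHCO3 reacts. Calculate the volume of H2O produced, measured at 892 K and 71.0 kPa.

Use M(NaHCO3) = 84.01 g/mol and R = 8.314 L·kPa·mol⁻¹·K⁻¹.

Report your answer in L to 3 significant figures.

30.6 L

n(NaHCO3) = 49.20 / 84.01 = 0.5856 mol
n(H2O) = (1/2) × 0.5856 = 0.2928 mol
V = nRT/P = 0.2928 × 8.314 × 892 / 71.0 = 30.58 L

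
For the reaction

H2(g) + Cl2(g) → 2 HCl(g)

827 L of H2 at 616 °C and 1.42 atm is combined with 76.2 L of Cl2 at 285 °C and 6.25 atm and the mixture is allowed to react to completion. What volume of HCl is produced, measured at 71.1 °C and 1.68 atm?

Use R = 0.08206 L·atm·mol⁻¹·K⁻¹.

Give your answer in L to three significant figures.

350 L

n(H2) = PV/RT = (1.42 × 827) / (0.08206 × 889.15) = 16.09 mol
n(Cl2) = PV/RT = (6.25 × 76.2) / (0.08206 × 558.15) = 10.40 mol
For 16.09 mol H2, stoichiometry requires (1/1) × 16.09 = 16.09 mol Cl2; 10.40 mol is available, so Cl2 is limiting.
n(HCl) = (2/1) × 10.40 = 20.80 mol
V(HCl) = nRT/P = 20.80 × 0.08206 × 344.25 / 1.68 = 349.8 L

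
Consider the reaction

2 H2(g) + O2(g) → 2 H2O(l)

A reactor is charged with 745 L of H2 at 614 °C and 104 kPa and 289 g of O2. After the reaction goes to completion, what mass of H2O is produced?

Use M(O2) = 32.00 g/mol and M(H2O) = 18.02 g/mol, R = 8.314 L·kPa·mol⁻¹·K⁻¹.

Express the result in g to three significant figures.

n(H2) = PV/RT = (104 × 745) / (8.314 × 887.15) = 10.50 mol
n(O2) = 289 / 32.00 = 9.031 mol
For 10.50 mol H2, stoichiometry requires (1/2) × 10.50 = 5.250 mol O2; 9.031 mol is available, so H2 is limiting.
n(H2O) = (2/2) × 10.50 = 10.50 mol
m(H2O) = 10.50 × 18.02 = 189.2 g

189 g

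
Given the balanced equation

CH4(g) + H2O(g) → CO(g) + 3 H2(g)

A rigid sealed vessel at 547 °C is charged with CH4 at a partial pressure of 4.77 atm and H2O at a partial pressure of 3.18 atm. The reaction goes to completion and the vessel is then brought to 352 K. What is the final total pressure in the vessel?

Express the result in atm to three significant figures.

With V and T fixed, P_i ∝ n_i, so the mole ratios apply directly to partial pressures at 547 °C.
P(H2O) required for 4.77 atm of CH4 = (1/1) × 4.77 = 4.770 atm; available 3.18 atm, so H2O is limiting.
P(CH4) remaining = 4.77 − (1/1) × 3.18 = 1.590 atm
P(gaseous products) = (1+3)/1 × 3.18 = 12.72 atm
P_total at 547 °C = 1.590 + 12.72 = 14.31 atm
Scaling to 352 K: P = 14.31 × 352/820.15 = 6.142 atm

6.14 atm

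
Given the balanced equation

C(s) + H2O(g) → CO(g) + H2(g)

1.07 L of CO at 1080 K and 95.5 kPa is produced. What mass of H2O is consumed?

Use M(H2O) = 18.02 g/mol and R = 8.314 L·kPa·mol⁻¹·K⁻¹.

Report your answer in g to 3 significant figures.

0.205 g

n(CO) = PV/RT = (95.5 × 1.07) / (8.314 × 1080) = 0.01138 mol
n(H2O) = (1/1) × 0.01138 = 0.01138 mol
m(H2O) = 0.01138 × 18.02 = 0.2051 g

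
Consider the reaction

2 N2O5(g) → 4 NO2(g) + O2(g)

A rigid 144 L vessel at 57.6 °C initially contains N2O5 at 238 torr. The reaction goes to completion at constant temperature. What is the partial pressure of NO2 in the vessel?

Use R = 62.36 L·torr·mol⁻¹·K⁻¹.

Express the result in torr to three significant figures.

476 torr

n(N2O5)₀ = PV/RT = (238 × 144) / (62.36 × 330.75) = 1.662 mol
n(NO2) = (4/2) × 1.662 = 3.324 mol
P(NO2) = nRT/V = 3.324 × 62.36 × 330.75 / 144 = 476.1 torr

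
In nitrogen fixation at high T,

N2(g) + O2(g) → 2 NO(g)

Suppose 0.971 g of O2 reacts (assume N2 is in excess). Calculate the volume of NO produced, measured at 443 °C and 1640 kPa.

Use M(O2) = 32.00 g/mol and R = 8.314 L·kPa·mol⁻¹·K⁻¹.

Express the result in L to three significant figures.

n(O2) = 0.9710 / 32.00 = 0.03034 mol
n(NO) = (2/1) × 0.03034 = 0.06068 mol
V = nRT/P = 0.06068 × 8.314 × 716.15 / 1640 = 0.2203 L

0.220 L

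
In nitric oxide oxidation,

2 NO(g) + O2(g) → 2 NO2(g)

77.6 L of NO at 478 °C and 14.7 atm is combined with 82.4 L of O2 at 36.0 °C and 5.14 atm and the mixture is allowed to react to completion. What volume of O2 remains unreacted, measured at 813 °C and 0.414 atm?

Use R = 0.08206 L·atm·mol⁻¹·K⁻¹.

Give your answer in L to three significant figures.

n(NO) = PV/RT = (14.7 × 77.6) / (0.08206 × 751.15) = 18.51 mol
n(O2) = PV/RT = (5.14 × 82.4) / (0.08206 × 309.15) = 16.70 mol
For 18.51 mol NO, stoichiometry requires (1/2) × 18.51 = 9.255 mol O2; 16.70 mol is available, so NO is limiting.
n(O2) consumed = (1/2) × 18.51 = 9.255 mol; remaining = 16.70 − 9.255 = 7.445 mol
V(O2) = nRT/P = 7.445 × 0.08206 × 1086.15 / 0.414 = 1603 L

1600 L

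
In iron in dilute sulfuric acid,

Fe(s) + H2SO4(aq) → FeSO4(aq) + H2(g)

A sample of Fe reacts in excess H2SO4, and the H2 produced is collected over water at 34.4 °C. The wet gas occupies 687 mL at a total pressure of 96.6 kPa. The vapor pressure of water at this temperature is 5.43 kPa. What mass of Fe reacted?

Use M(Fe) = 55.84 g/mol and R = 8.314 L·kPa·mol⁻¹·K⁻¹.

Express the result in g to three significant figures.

P(H2) = 96.6 − 5.43 = 91.17 kPa
n(H2) = PV/RT = (91.17 × 0.6870) / (8.314 × 307.55) = 0.02450 mol
n(Fe) = (1/1) × 0.02450 = 0.02450 mol
m(Fe) = 0.02450 × 55.84 = 1.368 g

1.37 g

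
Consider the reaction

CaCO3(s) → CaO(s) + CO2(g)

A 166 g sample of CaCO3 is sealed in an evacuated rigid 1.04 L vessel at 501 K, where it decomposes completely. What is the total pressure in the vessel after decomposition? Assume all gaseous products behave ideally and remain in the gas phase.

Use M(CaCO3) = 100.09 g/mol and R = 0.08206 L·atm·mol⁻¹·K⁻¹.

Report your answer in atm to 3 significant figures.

n(CaCO3) = 166 / 100.09 = 1.659 mol
n(gas produced) = (1/1) × 1.659 = 1.659 mol
P = nRT/V = 1.659 × 0.08206 × 501 / 1.04 = 65.58 atm

65.6 atm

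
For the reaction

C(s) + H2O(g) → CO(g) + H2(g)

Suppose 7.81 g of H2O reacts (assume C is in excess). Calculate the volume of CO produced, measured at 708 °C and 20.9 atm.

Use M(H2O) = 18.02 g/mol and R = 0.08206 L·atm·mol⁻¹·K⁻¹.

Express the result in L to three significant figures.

1.67 L

n(H2O) = 7.810 / 18.02 = 0.4334 mol
n(CO) = (1/1) × 0.4334 = 0.4334 mol
V = nRT/P = 0.4334 × 0.08206 × 981.15 / 20.9 = 1.670 L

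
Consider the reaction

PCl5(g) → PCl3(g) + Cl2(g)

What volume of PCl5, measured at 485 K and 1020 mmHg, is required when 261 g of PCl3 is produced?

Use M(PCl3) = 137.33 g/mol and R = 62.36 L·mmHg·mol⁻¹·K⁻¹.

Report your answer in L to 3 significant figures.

n(PCl3) = 261.0 / 137.33 = 1.901 mol
n(PCl5) = (1/1) × 1.901 = 1.901 mol
V = nRT/P = 1.901 × 62.36 × 485 / 1020 = 56.37 L

56.4 L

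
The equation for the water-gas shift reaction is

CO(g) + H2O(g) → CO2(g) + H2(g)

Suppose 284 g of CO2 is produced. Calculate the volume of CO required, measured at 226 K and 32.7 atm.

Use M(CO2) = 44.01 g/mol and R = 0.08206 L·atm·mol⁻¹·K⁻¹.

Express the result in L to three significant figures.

n(CO2) = 284.0 / 44.01 = 6.453 mol
n(CO) = (1/1) × 6.453 = 6.453 mol
V = nRT/P = 6.453 × 0.08206 × 226 / 32.7 = 3.660 L

3.66 L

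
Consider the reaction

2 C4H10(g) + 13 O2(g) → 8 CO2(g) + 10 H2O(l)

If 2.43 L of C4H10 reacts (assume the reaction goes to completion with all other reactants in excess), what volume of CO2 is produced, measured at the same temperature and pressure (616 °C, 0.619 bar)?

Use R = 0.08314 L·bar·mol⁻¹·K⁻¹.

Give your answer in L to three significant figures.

9.72 L

At constant T and P, gas volumes are in the mole ratio: V(CO2) = (8/2) × 2.43 = 9.720 L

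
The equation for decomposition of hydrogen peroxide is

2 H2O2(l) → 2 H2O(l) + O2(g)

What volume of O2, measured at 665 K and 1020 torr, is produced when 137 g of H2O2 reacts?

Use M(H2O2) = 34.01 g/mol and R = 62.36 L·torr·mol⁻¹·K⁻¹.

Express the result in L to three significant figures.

n(H2O2) = 137.0 / 34.01 = 4.028 mol
n(O2) = (1/2) × 4.028 = 2.014 mol
V = nRT/P = 2.014 × 62.36 × 665 / 1020 = 81.88 L

81.9 L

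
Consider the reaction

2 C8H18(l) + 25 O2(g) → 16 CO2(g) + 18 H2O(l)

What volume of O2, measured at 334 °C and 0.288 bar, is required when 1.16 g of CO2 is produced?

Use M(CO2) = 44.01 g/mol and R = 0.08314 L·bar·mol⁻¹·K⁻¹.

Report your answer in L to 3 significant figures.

n(CO2) = 1.160 / 44.01 = 0.02636 mol
n(O2) = (25/16) × 0.02636 = 0.04119 mol
V = nRT/P = 0.04119 × 0.08314 × 607.15 / 0.288 = 7.219 L

7.22 L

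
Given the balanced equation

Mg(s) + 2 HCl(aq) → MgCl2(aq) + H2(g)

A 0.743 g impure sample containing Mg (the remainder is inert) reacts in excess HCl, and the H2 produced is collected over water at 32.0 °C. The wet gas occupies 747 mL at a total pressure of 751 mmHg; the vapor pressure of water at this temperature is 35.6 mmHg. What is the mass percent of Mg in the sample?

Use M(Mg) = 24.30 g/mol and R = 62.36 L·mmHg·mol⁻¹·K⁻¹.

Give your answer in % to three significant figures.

P(H2) = 751 − 35.6 = 715.4 mmHg
n(H2) = PV/RT = (715.4 × 0.7470) / (62.36 × 305.15) = 0.02808 mol
n(Mg) = (1/1) × 0.02808 = 0.02808 mol
m(Mg) = 0.02808 × 24.30 = 0.6823 g
%Mg = 0.6823 / 0.743 × 100 = 91.83%

91.8 %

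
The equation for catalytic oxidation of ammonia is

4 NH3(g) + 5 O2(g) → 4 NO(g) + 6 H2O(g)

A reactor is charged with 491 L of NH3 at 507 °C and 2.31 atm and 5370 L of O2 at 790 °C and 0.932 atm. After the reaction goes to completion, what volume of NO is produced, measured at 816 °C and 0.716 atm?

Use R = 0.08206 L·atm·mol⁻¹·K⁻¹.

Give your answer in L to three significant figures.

n(NH3) = PV/RT = (2.31 × 491) / (0.08206 × 780.15) = 17.72 mol
n(O2) = PV/RT = (0.932 × 5370) / (0.08206 × 1063.15) = 57.37 mol
For 17.72 mol NH3, stoichiometry requires (5/4) × 17.72 = 22.15 mol O2; 57.37 mol is available, so NH3 is limiting.
n(NO) = (4/4) × 17.72 = 17.72 mol
V(NO) = nRT/P = 17.72 × 0.08206 × 1089.15 / 0.716 = 2212 L

2210 L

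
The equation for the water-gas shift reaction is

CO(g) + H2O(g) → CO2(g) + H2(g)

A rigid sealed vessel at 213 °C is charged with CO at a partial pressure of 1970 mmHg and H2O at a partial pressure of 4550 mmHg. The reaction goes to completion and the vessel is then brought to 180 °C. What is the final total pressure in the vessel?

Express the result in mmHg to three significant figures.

6080 mmHg

With V and T fixed, P_i ∝ n_i, so the mole ratios apply directly to partial pressures at 213 °C.
P(H2O) required for 1970 mmHg of CO = (1/1) × 1970 = 1970 mmHg; available 4550 mmHg, so CO is limiting.
P(H2O) remaining = 4550 − (1/1) × 1970 = 2580 mmHg
P(gaseous products) = (1+1)/1 × 1970 = 3940 mmHg
P_total at 213 °C = 2580 + 3940 = 6520 mmHg
Scaling to 180 °C: P = 6520 × 453.15/486.15 = 6077 mmHg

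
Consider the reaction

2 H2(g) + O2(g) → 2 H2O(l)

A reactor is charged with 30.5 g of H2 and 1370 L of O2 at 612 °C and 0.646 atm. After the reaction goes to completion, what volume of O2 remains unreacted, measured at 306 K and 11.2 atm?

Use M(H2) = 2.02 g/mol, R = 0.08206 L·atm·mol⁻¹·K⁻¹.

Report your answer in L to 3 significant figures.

10.4 L

n(H2) = 30.5 / 2.02 = 15.10 mol
n(O2) = PV/RT = (0.646 × 1370) / (0.08206 × 885.15) = 12.18 mol
For 15.10 mol H2, stoichiometry requires (1/2) × 15.10 = 7.550 mol O2; 12.18 mol is available, so H2 is limiting.
n(O2) consumed = (1/2) × 15.10 = 7.550 mol; remaining = 12.18 − 7.550 = 4.630 mol
V(O2) = nRT/P = 4.630 × 0.08206 × 306 / 11.2 = 10.38 L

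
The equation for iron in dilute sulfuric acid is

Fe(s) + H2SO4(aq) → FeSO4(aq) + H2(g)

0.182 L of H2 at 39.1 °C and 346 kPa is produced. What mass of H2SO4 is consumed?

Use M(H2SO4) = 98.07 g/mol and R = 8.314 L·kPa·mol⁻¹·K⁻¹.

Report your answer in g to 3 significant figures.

n(H2) = PV/RT = (346 × 0.182) / (8.314 × 312.25) = 0.02426 mol
n(H2SO4) = (1/1) × 0.02426 = 0.02426 mol
m(H2SO4) = 0.02426 × 98.07 = 2.379 g

2.38 g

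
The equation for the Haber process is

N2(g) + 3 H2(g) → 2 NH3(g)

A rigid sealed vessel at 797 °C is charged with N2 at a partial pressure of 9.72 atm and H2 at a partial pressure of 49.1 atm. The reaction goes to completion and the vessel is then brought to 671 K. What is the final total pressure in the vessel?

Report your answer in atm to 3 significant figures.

With V and T fixed, P_i ∝ n_i, so the mole ratios apply directly to partial pressures at 797 °C.
P(H2) required for 9.72 atm of N2 = (3/1) × 9.72 = 29.16 atm; available 49.1 atm, so N2 is limiting.
P(H2) remaining = 49.1 − (3/1) × 9.72 = 19.94 atm
P(gaseous products) = (2)/1 × 9.72 = 19.44 atm
P_total at 797 °C = 19.94 + 19.44 = 39.38 atm
Scaling to 671 K: P = 39.38 × 671/1070.15 = 24.69 atm

24.7 atm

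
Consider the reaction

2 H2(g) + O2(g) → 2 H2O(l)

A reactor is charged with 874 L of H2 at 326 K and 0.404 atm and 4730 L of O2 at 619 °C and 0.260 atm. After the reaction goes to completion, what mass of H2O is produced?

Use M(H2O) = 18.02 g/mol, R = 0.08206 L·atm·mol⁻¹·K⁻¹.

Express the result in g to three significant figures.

n(H2) = PV/RT = (0.404 × 874) / (0.08206 × 326) = 13.20 mol
n(O2) = PV/RT = (0.260 × 4730) / (0.08206 × 892.15) = 16.80 mol
For 13.20 mol H2, stoichiometry requires (1/2) × 13.20 = 6.600 mol O2; 16.80 mol is available, so H2 is limiting.
n(H2O) = (2/2) × 13.20 = 13.20 mol
m(H2O) = 13.20 × 18.02 = 237.9 g

238 g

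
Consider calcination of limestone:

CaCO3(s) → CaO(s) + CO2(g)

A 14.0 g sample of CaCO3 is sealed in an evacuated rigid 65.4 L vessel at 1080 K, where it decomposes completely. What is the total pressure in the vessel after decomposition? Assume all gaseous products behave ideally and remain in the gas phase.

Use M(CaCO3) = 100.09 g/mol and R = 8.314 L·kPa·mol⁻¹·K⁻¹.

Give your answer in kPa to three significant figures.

n(CaCO3) = 14.0 / 100.09 = 0.1399 mol
n(gas produced) = (1/1) × 0.1399 = 0.1399 mol
P = nRT/V = 0.1399 × 8.314 × 1080 / 65.4 = 19.21 kPa

19.2 kPa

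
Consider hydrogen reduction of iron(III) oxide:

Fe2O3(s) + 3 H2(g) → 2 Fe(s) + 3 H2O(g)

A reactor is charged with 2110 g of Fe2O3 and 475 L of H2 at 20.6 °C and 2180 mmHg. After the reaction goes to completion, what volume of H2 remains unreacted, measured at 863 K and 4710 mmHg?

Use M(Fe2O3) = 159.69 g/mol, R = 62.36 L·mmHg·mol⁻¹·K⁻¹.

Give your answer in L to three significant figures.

n(Fe2O3) = 2110 / 159.69 = 13.21 mol
n(H2) = PV/RT = (2180 × 475) / (62.36 × 293.75) = 56.53 mol
For 13.21 mol Fe2O3, stoichiometry requires (3/1) × 13.21 = 39.63 mol H2; 56.53 mol is available, so Fe2O3 is limiting.
n(H2) consumed = (3/1) × 13.21 = 39.63 mol; remaining = 56.53 − 39.63 = 16.90 mol
V(H2) = nRT/P = 16.90 × 62.36 × 863 / 4710 = 193.1 L

193 L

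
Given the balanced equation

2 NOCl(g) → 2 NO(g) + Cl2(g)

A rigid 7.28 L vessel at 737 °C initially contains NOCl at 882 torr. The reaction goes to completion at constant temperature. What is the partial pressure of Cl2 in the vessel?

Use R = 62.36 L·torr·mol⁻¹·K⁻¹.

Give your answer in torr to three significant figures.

n(NOCl)₀ = PV/RT = (882 × 7.28) / (62.36 × 1010.15) = 0.1019 mol
n(Cl2) = (1/2) × 0.1019 = 0.05095 mol
P(Cl2) = nRT/V = 0.05095 × 62.36 × 1010.15 / 7.28 = 440.9 torr

441 torr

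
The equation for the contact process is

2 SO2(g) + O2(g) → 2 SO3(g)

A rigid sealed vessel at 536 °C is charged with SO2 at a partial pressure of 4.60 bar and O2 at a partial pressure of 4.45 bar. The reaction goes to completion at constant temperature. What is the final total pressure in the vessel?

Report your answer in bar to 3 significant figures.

Because the vessel is rigid and T is held at 536 °C, work the stoichiometry in partial pressures (P_i = n_iRT/V).
P(O2) required for 4.60 bar of SO2 = (1/2) × 4.60 = 2.300 bar; available 4.45 bar, so SO2 is limiting.
P(O2) remaining = 4.45 − (1/2) × 4.60 = 2.150 bar
P(gaseous products) = (2)/2 × 4.60 = 4.600 bar
P_total at 536 °C = 2.150 + 4.600 = 6.750 bar

6.75 bar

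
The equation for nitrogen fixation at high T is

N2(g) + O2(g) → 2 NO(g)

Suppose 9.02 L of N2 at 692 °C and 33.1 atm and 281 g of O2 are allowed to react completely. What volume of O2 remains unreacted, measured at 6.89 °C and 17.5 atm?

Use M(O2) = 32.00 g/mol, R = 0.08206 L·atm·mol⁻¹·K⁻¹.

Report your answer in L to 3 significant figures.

n(N2) = PV/RT = (33.1 × 9.02) / (0.08206 × 965.15) = 3.770 mol
n(O2) = 281 / 32.00 = 8.781 mol
For 3.770 mol N2, stoichiometry requires (1/1) × 3.770 = 3.770 mol O2; 8.781 mol is available, so N2 is limiting.
n(O2) consumed = (1/1) × 3.770 = 3.770 mol; remaining = 8.781 − 3.770 = 5.011 mol
V(O2) = nRT/P = 5.011 × 0.08206 × 280.04 / 17.5 = 6.580 L

6.58 L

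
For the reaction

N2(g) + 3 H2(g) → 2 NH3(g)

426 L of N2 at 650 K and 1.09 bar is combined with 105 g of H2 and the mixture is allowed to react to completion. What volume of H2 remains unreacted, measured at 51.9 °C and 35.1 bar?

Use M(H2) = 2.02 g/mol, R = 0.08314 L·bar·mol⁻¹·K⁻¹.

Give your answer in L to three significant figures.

20.2 L

n(N2) = PV/RT = (1.09 × 426) / (0.08314 × 650) = 8.592 mol
n(H2) = 105 / 2.02 = 51.98 mol
For 8.592 mol N2, stoichiometry requires (3/1) × 8.592 = 25.78 mol H2; 51.98 mol is available, so N2 is limiting.
n(H2) consumed = (3/1) × 8.592 = 25.78 mol; remaining = 51.98 − 25.78 = 26.20 mol
V(H2) = nRT/P = 26.20 × 0.08314 × 325.05 / 35.1 = 20.17 L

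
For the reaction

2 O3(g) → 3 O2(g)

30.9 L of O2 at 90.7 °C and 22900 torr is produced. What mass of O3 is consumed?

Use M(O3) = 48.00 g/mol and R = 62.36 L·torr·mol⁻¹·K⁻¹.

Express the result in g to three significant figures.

998 g

n(O2) = PV/RT = (22900 × 30.9) / (62.36 × 363.85) = 31.19 mol
n(O3) = (2/3) × 31.19 = 20.79 mol
m(O3) = 20.79 × 48.00 = 997.9 g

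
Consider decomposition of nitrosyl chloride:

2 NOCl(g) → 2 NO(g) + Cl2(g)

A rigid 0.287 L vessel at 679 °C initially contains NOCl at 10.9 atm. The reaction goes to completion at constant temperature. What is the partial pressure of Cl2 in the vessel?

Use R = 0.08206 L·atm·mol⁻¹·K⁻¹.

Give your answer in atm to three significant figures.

5.45 atm

n(NOCl)₀ = PV/RT = (10.9 × 0.287) / (0.08206 × 952.15) = 0.04004 mol
n(Cl2) = (1/2) × 0.04004 = 0.02002 mol
P(Cl2) = nRT/V = 0.02002 × 0.08206 × 952.15 / 0.287 = 5.450 atm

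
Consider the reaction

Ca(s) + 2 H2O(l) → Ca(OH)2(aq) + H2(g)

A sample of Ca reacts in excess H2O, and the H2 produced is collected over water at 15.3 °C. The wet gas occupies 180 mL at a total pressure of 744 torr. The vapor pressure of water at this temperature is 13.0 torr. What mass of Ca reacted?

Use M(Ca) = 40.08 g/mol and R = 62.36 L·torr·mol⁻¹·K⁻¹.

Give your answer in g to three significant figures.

P(H2) = 744 − 13.0 = 731.0 torr
n(H2) = PV/RT = (731.0 × 0.1800) / (62.36 × 288.45) = 0.007315 mol
n(Ca) = (1/1) × 0.007315 = 0.007315 mol
m(Ca) = 0.007315 × 40.08 = 0.2932 g

0.293 g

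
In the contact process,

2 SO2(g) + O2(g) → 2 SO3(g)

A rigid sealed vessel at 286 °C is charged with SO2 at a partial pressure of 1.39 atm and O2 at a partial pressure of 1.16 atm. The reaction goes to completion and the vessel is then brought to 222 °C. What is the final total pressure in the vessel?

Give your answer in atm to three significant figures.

With V and T fixed, P_i ∝ n_i, so the mole ratios apply directly to partial pressures at 286 °C.
P(O2) required for 1.39 atm of SO2 = (1/2) × 1.39 = 0.6950 atm; available 1.16 atm, so SO2 is limiting.
P(O2) remaining = 1.16 − (1/2) × 1.39 = 0.4650 atm
P(gaseous products) = (2)/2 × 1.39 = 1.390 atm
P_total at 286 °C = 0.4650 + 1.390 = 1.855 atm
Scaling to 222 °C: P = 1.855 × 495.15/559.15 = 1.643 atm

1.64 atm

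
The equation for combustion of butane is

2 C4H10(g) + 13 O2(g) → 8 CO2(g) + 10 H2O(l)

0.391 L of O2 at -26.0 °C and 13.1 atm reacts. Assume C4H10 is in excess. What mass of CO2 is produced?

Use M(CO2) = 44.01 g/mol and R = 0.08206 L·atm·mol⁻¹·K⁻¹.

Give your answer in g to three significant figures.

6.84 g

n(O2) = PV/RT = (13.1 × 0.391) / (0.08206 × 247.15) = 0.2526 mol
n(CO2) = (8/13) × 0.2526 = 0.1554 mol
m(CO2) = 0.1554 × 44.01 = 6.839 g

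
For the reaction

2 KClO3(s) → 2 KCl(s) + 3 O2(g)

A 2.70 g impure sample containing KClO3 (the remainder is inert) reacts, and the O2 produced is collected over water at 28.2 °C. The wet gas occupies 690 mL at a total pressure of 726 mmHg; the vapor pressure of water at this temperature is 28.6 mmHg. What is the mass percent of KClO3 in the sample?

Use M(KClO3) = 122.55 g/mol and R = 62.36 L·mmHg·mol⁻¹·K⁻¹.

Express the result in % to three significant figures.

77.5 %

P(O2) = 726 − 28.6 = 697.4 mmHg
n(O2) = PV/RT = (697.4 × 0.6900) / (62.36 × 301.35) = 0.02561 mol
n(KClO3) = (2/3) × 0.02561 = 0.01707 mol
m(KClO3) = 0.01707 × 122.55 = 2.092 g
%KClO3 = 2.092 / 2.70 × 100 = 77.48%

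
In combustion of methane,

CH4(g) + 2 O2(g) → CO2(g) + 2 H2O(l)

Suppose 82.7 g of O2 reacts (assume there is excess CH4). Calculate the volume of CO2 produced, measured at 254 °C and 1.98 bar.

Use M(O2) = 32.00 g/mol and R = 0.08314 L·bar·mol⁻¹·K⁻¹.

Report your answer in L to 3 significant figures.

n(O2) = 82.70 / 32.00 = 2.584 mol
n(CO2) = (1/2) × 2.584 = 1.292 mol
V = nRT/P = 1.292 × 0.08314 × 527.15 / 1.98 = 28.60 L

28.6 L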